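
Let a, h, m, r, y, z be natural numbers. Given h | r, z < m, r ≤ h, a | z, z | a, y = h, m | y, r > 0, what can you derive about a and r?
a < r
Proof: Since z | a and a | z, z = a. z < m, so a < m. From h | r and r > 0, h ≤ r. Since r ≤ h, h = r. Because y = h, y = r. Since m | y, m | r. r > 0, so m ≤ r. a < m, so a < r.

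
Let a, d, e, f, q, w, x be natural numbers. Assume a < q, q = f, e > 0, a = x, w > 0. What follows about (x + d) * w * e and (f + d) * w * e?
(x + d) * w * e < (f + d) * w * e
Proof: Because a = x and a < q, x < q. q = f, so x < f. Then x + d < f + d. w > 0, so (x + d) * w < (f + d) * w. Since e > 0, (x + d) * w * e < (f + d) * w * e.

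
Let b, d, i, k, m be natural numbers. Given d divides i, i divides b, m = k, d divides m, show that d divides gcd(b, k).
From d divides i and i divides b, d divides b. m = k and d divides m, thus d divides k. Since d divides b, d divides gcd(b, k).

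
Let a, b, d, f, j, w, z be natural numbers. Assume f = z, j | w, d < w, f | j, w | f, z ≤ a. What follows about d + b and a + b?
d + b < a + b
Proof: Because f | j and j | w, f | w. Because w | f, w = f. d < w, so d < f. f = z, so d < z. Since z ≤ a, d < a. Then d + b < a + b.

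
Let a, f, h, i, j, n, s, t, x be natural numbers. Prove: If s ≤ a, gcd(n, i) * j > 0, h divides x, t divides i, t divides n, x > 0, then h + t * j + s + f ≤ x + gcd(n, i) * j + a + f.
h divides x and x > 0, thus h ≤ x. From t divides n and t divides i, t divides gcd(n, i). Then t * j divides gcd(n, i) * j. gcd(n, i) * j > 0, so t * j ≤ gcd(n, i) * j. Because s ≤ a, t * j + s ≤ gcd(n, i) * j + a. Then t * j + s + f ≤ gcd(n, i) * j + a + f. h ≤ x, so h + t * j + s + f ≤ x + gcd(n, i) * j + a + f.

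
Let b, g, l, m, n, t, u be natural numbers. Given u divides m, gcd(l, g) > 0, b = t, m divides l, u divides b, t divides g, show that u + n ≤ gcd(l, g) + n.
Because u divides m and m divides l, u divides l. Because b = t and u divides b, u divides t. From t divides g, u divides g. u divides l, so u divides gcd(l, g). Because gcd(l, g) > 0, u ≤ gcd(l, g). Then u + n ≤ gcd(l, g) + n.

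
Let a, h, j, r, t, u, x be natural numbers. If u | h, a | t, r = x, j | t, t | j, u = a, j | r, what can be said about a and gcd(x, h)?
a | gcd(x, h)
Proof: Because j | t and t | j, j = t. From j | r, t | r. Since a | t, a | r. Since r = x, a | x. Since u = a and u | h, a | h. a | x, so a | gcd(x, h).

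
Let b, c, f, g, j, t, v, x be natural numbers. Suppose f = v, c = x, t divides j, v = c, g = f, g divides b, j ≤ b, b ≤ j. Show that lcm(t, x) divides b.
From j ≤ b and b ≤ j, j = b. Since t divides j, t divides b. g = f and f = v, hence g = v. Since v = c, g = c. Since g divides b, c divides b. c = x, so x divides b. Since t divides b, lcm(t, x) divides b.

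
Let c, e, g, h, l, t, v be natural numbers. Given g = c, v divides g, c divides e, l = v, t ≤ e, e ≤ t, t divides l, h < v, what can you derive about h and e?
h < e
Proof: Because g = c and v divides g, v divides c. Since c divides e, v divides e. t ≤ e and e ≤ t, hence t = e. Since t divides l, e divides l. Since l = v, e divides v. v divides e, so v = e. h < v, so h < e.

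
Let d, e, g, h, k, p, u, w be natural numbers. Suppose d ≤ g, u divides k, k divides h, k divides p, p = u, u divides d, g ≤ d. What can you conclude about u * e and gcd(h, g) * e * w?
u * e divides gcd(h, g) * e * w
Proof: p = u and k divides p, therefore k divides u. From u divides k, k = u. k divides h, so u divides h. d ≤ g and g ≤ d, therefore d = g. Since u divides d, u divides g. u divides h, so u divides gcd(h, g). Then u * e divides gcd(h, g) * e. Then u * e divides gcd(h, g) * e * w.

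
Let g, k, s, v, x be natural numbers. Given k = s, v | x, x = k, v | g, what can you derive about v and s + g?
v | s + g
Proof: x = k and k = s, hence x = s. Since v | x, v | s. v | g, so v | s + g.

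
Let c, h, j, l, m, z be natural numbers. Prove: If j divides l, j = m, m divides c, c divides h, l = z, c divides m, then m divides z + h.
Because j = m and j divides l, m divides l. l = z, so m divides z. Because c divides m and m divides c, c = m. Since c divides h, m divides h. Since m divides z, m divides z + h.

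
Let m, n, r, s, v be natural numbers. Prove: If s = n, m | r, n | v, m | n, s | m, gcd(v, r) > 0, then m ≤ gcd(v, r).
s = n and s | m, hence n | m. m | n, so n = m. Since n | v, m | v. m | r, so m | gcd(v, r). Since gcd(v, r) > 0, m ≤ gcd(v, r).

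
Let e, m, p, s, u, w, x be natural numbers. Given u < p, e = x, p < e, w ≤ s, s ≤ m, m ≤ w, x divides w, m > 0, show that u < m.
e = x and p < e, thus p < x. u < p, so u < x. w ≤ s and s ≤ m, thus w ≤ m. Since m ≤ w, w = m. Since x divides w, x divides m. m > 0, so x ≤ m. Since u < x, u < m.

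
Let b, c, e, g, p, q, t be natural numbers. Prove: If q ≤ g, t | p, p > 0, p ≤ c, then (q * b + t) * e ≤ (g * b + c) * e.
q ≤ g, so q * b ≤ g * b. Because t | p and p > 0, t ≤ p. Since p ≤ c, t ≤ c. Since q * b ≤ g * b, q * b + t ≤ g * b + c. Then (q * b + t) * e ≤ (g * b + c) * e.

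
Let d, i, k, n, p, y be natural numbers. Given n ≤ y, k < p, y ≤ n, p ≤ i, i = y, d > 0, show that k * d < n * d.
Because y ≤ n and n ≤ y, y = n. i = y, so i = n. Since k < p and p ≤ i, k < i. Since i = n, k < n. Because d > 0, k * d < n * d.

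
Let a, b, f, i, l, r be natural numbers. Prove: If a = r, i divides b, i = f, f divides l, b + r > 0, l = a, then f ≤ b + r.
i = f and i divides b, so f divides b. l = a and a = r, thus l = r. From f divides l, f divides r. Since f divides b, f divides b + r. b + r > 0, so f ≤ b + r.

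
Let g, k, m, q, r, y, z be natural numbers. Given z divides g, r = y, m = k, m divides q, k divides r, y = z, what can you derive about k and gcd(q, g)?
k divides gcd(q, g)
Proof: m = k and m divides q, hence k divides q. Since r = y and k divides r, k divides y. y = z, so k divides z. z divides g, so k divides g. Since k divides q, k divides gcd(q, g).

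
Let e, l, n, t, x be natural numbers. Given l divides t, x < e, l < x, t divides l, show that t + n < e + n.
l divides t and t divides l, hence l = t. l < x and x < e, so l < e. Because l = t, t < e. Then t + n < e + n.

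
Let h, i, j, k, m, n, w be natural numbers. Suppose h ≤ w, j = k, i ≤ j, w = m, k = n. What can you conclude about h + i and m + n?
h + i ≤ m + n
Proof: Since w = m and h ≤ w, h ≤ m. Because j = k and k = n, j = n. Since i ≤ j, i ≤ n. Since h ≤ m, h + i ≤ m + n.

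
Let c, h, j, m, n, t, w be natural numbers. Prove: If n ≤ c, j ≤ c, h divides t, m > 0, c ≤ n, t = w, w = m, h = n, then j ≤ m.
n ≤ c and c ≤ n, therefore n = c. t = w and w = m, hence t = m. h = n and h divides t, therefore n divides t. Since t = m, n divides m. Since m > 0, n ≤ m. Since n = c, c ≤ m. Since j ≤ c, j ≤ m.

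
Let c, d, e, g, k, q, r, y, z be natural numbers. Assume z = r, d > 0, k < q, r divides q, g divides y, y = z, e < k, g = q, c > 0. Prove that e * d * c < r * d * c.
Because y = z and z = r, y = r. g = q and g divides y, hence q divides y. y = r, so q divides r. Since r divides q, q = r. e < k and k < q, thus e < q. Since q = r, e < r. Combining with d > 0, by multiplying by a positive, e * d < r * d. Combining with c > 0, by multiplying by a positive, e * d * c < r * d * c.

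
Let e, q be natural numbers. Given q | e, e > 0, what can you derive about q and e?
q ≤ e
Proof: q | e and e > 0. By divisors are at most what they divide, q ≤ e.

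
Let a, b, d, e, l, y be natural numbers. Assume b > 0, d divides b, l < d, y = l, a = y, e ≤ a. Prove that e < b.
Because a = y and y = l, a = l. Since e ≤ a, e ≤ l. d divides b and b > 0, thus d ≤ b. Since l < d, l < b. Since e ≤ l, e < b.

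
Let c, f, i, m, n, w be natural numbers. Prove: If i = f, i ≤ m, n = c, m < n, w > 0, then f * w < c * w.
Because i = f and i ≤ m, f ≤ m. n = c and m < n, thus m < c. f ≤ m, so f < c. w > 0, so f * w < c * w.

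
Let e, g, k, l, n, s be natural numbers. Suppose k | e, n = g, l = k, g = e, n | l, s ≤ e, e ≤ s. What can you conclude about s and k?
s = k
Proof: n = g and g = e, therefore n = e. Since n | l, e | l. Since l = k, e | k. k | e, so k = e. e ≤ s and s ≤ e, hence e = s. k = e, so k = s. Then s = k.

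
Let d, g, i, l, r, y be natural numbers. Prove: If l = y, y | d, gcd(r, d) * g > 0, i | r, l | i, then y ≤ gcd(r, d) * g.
Because l | i and i | r, l | r. Since l = y, y | r. Since y | d, y | gcd(r, d). Then y | gcd(r, d) * g. Since gcd(r, d) * g > 0, y ≤ gcd(r, d) * g.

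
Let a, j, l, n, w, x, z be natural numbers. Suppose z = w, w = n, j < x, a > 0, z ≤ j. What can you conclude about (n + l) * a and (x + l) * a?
(n + l) * a < (x + l) * a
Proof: Because z = w and z ≤ j, w ≤ j. Since w = n, n ≤ j. Since j < x, n < x. Then n + l < x + l. From a > 0, by multiplying by a positive, (n + l) * a < (x + l) * a.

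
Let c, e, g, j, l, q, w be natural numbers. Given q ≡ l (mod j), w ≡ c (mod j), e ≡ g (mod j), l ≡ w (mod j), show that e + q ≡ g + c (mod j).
From q ≡ l (mod j) and l ≡ w (mod j), q ≡ w (mod j). Since w ≡ c (mod j), q ≡ c (mod j). e ≡ g (mod j), so e + q ≡ g + c (mod j).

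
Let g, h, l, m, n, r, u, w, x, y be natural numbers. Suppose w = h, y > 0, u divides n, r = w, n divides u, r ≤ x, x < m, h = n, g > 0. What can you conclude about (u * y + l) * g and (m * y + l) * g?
(u * y + l) * g < (m * y + l) * g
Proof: w = h and h = n, therefore w = n. n divides u and u divides n, so n = u. w = n, so w = u. r = w and r ≤ x, thus w ≤ x. Since x < m, w < m. w = u, so u < m. Since y > 0, by multiplying by a positive, u * y < m * y. Then u * y + l < m * y + l. Using g > 0, by multiplying by a positive, (u * y + l) * g < (m * y + l) * g.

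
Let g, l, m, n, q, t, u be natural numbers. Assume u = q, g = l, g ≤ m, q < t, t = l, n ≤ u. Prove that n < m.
u = q and n ≤ u, hence n ≤ q. From t = l and q < t, q < l. Because n ≤ q, n < l. g = l and g ≤ m, thus l ≤ m. Since n < l, n < m.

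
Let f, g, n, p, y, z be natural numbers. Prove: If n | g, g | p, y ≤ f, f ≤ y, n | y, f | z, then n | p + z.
n | g and g | p, so n | p. y ≤ f and f ≤ y, so y = f. n | y, so n | f. f | z, so n | z. Because n | p, n | p + z.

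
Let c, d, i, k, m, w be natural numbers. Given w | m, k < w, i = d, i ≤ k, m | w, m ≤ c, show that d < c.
Because w | m and m | w, w = m. Since k < w, k < m. Since i ≤ k, i < m. m ≤ c, so i < c. i = d, so d < c.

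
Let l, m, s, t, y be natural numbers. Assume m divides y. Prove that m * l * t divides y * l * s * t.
m divides y, so m * l divides y * l. Then m * l divides y * l * s. Then m * l * t divides y * l * s * t.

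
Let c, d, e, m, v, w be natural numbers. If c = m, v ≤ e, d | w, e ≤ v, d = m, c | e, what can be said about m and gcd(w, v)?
m | gcd(w, v)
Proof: d = m and d | w, therefore m | w. Because e ≤ v and v ≤ e, e = v. Since c | e, c | v. c = m, so m | v. m | w, so m | gcd(w, v).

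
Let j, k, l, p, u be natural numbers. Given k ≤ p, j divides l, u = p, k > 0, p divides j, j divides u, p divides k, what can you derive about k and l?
k divides l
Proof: u = p and j divides u, therefore j divides p. p divides j, so j = p. Because p divides k and k > 0, p ≤ k. Since k ≤ p, p = k. From j = p, j = k. Since j divides l, k divides l.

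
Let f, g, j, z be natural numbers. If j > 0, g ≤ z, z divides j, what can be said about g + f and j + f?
g + f ≤ j + f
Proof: z divides j and j > 0, hence z ≤ j. g ≤ z, so g ≤ j. Then g + f ≤ j + f.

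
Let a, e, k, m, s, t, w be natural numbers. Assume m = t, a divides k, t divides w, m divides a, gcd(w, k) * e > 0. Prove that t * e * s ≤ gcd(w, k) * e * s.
m = t and m divides a, so t divides a. a divides k, so t divides k. Since t divides w, t divides gcd(w, k). Then t * e divides gcd(w, k) * e. gcd(w, k) * e > 0, so t * e ≤ gcd(w, k) * e. By multiplying by a non-negative, t * e * s ≤ gcd(w, k) * e * s.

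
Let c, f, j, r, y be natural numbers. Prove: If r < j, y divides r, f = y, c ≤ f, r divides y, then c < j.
Because y divides r and r divides y, y = r. f = y, so f = r. c ≤ f, so c ≤ r. r < j, so c < j.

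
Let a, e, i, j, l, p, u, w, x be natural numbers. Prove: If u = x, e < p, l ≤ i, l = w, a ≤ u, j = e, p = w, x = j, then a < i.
x = j and j = e, thus x = e. From u = x and a ≤ u, a ≤ x. x = e, so a ≤ e. Because p = w and e < p, e < w. Because l = w and l ≤ i, w ≤ i. Because e < w, e < i. Since a ≤ e, a < i.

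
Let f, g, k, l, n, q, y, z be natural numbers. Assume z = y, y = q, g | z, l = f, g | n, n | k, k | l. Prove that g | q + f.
z = y and y = q, therefore z = q. Since g | z, g | q. g | n and n | k, hence g | k. Since k | l, g | l. l = f, so g | f. g | q, so g | q + f.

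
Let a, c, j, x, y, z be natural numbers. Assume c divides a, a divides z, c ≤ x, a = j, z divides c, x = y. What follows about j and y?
j ≤ y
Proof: a divides z and z divides c, so a divides c. Since c divides a, c = a. Since c ≤ x, a ≤ x. Since a = j, j ≤ x. Since x = y, j ≤ y.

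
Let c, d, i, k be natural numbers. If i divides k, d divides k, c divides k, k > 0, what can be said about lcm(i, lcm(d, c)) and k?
lcm(i, lcm(d, c)) ≤ k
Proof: d divides k and c divides k, hence lcm(d, c) divides k. Since i divides k, lcm(i, lcm(d, c)) divides k. Since k > 0, lcm(i, lcm(d, c)) ≤ k.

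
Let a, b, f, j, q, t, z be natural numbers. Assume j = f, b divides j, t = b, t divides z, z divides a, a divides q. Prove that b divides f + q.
j = f and b divides j, hence b divides f. t = b and t divides z, therefore b divides z. z divides a, so b divides a. Since a divides q, b divides q. Since b divides f, b divides f + q.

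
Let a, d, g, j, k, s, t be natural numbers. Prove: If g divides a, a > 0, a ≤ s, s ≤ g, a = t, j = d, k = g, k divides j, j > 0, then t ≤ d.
g divides a and a > 0, therefore g ≤ a. a ≤ s and s ≤ g, thus a ≤ g. g ≤ a, so g = a. a = t, so g = t. k = g and k divides j, thus g divides j. j > 0, so g ≤ j. Since j = d, g ≤ d. Because g = t, t ≤ d.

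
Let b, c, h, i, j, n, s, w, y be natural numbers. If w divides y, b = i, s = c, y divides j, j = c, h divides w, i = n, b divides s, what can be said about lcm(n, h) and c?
lcm(n, h) divides c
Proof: b = i and i = n, hence b = n. Because s = c and b divides s, b divides c. b = n, so n divides c. From h divides w and w divides y, h divides y. Because j = c and y divides j, y divides c. h divides y, so h divides c. n divides c, so lcm(n, h) divides c.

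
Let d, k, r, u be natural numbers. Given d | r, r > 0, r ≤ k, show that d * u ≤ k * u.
From d | r and r > 0, d ≤ r. r ≤ k, so d ≤ k. Then d * u ≤ k * u.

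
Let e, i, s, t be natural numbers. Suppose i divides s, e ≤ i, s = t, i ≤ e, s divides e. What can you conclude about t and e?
t = e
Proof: Because i ≤ e and e ≤ i, i = e. i divides s, so e divides s. s divides e, so e = s. s = t, so e = t. Then t = e.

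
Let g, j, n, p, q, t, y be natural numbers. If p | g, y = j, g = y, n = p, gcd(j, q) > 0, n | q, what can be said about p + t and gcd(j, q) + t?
p + t ≤ gcd(j, q) + t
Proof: Because g = y and y = j, g = j. p | g, so p | j. n = p and n | q, hence p | q. p | j, so p | gcd(j, q). gcd(j, q) > 0, so p ≤ gcd(j, q). Then p + t ≤ gcd(j, q) + t.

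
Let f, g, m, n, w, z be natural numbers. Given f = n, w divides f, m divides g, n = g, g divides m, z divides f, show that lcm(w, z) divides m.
Because f = n and n = g, f = g. Since g divides m and m divides g, g = m. f = g, so f = m. w divides f and z divides f, hence lcm(w, z) divides f. Since f = m, lcm(w, z) divides m.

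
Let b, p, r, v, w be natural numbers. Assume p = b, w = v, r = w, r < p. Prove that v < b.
Since r = w and w = v, r = v. Since p = b and r < p, r < b. Since r = v, v < b.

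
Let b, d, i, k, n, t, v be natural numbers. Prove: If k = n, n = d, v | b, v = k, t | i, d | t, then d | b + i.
v = k and k = n, therefore v = n. From v | b, n | b. n = d, so d | b. Because d | t and t | i, d | i. d | b, so d | b + i.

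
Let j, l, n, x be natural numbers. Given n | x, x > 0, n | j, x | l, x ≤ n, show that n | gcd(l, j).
n | x and x > 0, thus n ≤ x. Since x ≤ n, x = n. Since x | l, n | l. Because n | j, n | gcd(l, j).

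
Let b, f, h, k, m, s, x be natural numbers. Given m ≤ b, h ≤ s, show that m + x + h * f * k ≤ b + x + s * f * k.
Because m ≤ b, m + x ≤ b + x. h ≤ s. By multiplying by a non-negative, h * f ≤ s * f. By multiplying by a non-negative, h * f * k ≤ s * f * k. m + x ≤ b + x, so m + x + h * f * k ≤ b + x + s * f * k.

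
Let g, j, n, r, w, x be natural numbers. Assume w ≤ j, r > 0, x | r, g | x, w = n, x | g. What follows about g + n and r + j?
g + n ≤ r + j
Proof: x | g and g | x, thus x = g. Since x | r, g | r. r > 0, so g ≤ r. w = n and w ≤ j, hence n ≤ j. Since g ≤ r, g + n ≤ r + j.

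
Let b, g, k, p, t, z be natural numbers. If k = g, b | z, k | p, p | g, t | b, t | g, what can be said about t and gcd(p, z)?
t | gcd(p, z)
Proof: k = g and k | p, thus g | p. Since p | g, g = p. Because t | g, t | p. Because t | b and b | z, t | z. t | p, so t | gcd(p, z).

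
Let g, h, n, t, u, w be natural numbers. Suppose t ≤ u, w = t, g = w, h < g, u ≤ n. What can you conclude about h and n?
h < n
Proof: g = w and w = t, hence g = t. Because h < g, h < t. t ≤ u and u ≤ n, thus t ≤ n. Since h < t, h < n.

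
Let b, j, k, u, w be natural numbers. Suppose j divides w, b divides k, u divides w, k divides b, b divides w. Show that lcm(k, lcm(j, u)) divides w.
From b divides k and k divides b, b = k. Since b divides w, k divides w. j divides w and u divides w, thus lcm(j, u) divides w. Since k divides w, lcm(k, lcm(j, u)) divides w.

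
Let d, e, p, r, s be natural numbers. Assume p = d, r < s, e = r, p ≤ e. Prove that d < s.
e = r and p ≤ e, hence p ≤ r. p = d, so d ≤ r. Since r < s, d < s.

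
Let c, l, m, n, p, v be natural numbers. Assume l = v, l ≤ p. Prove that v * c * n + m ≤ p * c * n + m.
l = v and l ≤ p, therefore v ≤ p. Then v * c ≤ p * c. Then v * c * n ≤ p * c * n. Then v * c * n + m ≤ p * c * n + m.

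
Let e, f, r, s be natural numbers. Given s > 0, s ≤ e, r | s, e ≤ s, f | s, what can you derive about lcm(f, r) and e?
lcm(f, r) ≤ e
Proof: s ≤ e and e ≤ s, so s = e. Because f | s and r | s, lcm(f, r) | s. Since s > 0, lcm(f, r) ≤ s. s = e, so lcm(f, r) ≤ e.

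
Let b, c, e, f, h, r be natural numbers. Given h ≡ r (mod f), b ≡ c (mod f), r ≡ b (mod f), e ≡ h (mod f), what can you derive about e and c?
e ≡ c (mod f)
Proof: Since e ≡ h (mod f) and h ≡ r (mod f), e ≡ r (mod f). Since r ≡ b (mod f), e ≡ b (mod f). Since b ≡ c (mod f), e ≡ c (mod f).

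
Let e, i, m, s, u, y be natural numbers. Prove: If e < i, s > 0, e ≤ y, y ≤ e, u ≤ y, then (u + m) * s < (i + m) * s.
Because y ≤ e and e ≤ y, y = e. u ≤ y, so u ≤ e. Since e < i, u < i. Then u + m < i + m. Since s > 0, (u + m) * s < (i + m) * s.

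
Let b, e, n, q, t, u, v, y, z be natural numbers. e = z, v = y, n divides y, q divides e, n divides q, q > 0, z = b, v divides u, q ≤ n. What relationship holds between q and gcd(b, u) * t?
q divides gcd(b, u) * t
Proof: Since e = z and z = b, e = b. q divides e, so q divides b. n divides q and q > 0, thus n ≤ q. q ≤ n, so n = q. Since v = y and v divides u, y divides u. n divides y, so n divides u. Since n = q, q divides u. q divides b, so q divides gcd(b, u). Then q divides gcd(b, u) * t.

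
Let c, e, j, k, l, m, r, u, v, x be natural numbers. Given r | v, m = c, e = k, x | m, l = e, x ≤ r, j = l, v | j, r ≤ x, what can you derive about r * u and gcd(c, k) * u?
r * u | gcd(c, k) * u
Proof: Because x ≤ r and r ≤ x, x = r. m = c and x | m, so x | c. Since x = r, r | c. Because l = e and e = k, l = k. Because j = l and v | j, v | l. r | v, so r | l. l = k, so r | k. r | c, so r | gcd(c, k). Then r * u | gcd(c, k) * u.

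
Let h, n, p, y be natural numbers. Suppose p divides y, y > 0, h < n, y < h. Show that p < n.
From p divides y and y > 0, p ≤ y. Since y < h and h < n, y < n. Since p ≤ y, p < n.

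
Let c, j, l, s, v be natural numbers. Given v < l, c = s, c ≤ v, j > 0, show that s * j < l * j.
c = s and c ≤ v, so s ≤ v. Since v < l, s < l. Using j > 0, by multiplying by a positive, s * j < l * j.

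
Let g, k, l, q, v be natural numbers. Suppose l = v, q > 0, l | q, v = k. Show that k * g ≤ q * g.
l = v and l | q, so v | q. q > 0, so v ≤ q. Since v = k, k ≤ q. Then k * g ≤ q * g.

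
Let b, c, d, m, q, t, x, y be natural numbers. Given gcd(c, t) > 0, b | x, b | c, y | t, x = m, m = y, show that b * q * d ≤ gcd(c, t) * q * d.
x = m and m = y, so x = y. Since b | x, b | y. y | t, so b | t. Since b | c, b | gcd(c, t). Since gcd(c, t) > 0, b ≤ gcd(c, t). Then b * q ≤ gcd(c, t) * q. Then b * q * d ≤ gcd(c, t) * q * d.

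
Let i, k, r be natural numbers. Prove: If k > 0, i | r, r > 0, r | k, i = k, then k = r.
i = k and i | r, hence k | r. r > 0, so k ≤ r. r | k and k > 0, thus r ≤ k. Because k ≤ r, k = r.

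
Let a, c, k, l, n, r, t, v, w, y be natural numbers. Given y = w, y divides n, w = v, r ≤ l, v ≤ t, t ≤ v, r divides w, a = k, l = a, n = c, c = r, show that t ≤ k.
Because v ≤ t and t ≤ v, v = t. Since n = c and y divides n, y divides c. Since c = r, y divides r. y = w, so w divides r. r divides w, so r = w. w = v, so r = v. l = a and r ≤ l, therefore r ≤ a. r = v, so v ≤ a. Since a = k, v ≤ k. Since v = t, t ≤ k.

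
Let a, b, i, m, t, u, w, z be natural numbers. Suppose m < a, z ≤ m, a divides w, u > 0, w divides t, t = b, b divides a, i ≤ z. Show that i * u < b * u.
Since a divides w and w divides t, a divides t. From t = b, a divides b. From b divides a, a = b. i ≤ z and z ≤ m, therefore i ≤ m. Since m < a, i < a. Since a = b, i < b. Combining with u > 0, by multiplying by a positive, i * u < b * u.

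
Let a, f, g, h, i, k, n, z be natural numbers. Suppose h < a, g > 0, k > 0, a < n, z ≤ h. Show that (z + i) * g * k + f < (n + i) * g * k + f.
h < a and a < n, so h < n. Since z ≤ h, z < n. Then z + i < n + i. Combined with g > 0, by multiplying by a positive, (z + i) * g < (n + i) * g. Because k > 0, by multiplying by a positive, (z + i) * g * k < (n + i) * g * k. Then (z + i) * g * k + f < (n + i) * g * k + f.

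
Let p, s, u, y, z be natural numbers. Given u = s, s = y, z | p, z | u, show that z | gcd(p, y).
From u = s and s = y, u = y. z | u, so z | y. Since z | p, z | gcd(p, y).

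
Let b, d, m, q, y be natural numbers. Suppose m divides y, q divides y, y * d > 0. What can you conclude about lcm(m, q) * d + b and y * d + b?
lcm(m, q) * d + b ≤ y * d + b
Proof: From m divides y and q divides y, lcm(m, q) divides y. Then lcm(m, q) * d divides y * d. Since y * d > 0, lcm(m, q) * d ≤ y * d. Then lcm(m, q) * d + b ≤ y * d + b.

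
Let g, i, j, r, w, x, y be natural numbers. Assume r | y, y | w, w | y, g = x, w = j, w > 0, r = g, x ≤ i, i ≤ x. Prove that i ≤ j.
Since x ≤ i and i ≤ x, x = i. Since r = g and g = x, r = x. y | w and w | y, therefore y = w. Since r | y, r | w. Since r = x, x | w. From w > 0, x ≤ w. Since w = j, x ≤ j. Since x = i, i ≤ j.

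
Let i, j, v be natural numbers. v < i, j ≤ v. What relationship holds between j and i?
j < i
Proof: From j ≤ v and v < i, by transitivity, j < i.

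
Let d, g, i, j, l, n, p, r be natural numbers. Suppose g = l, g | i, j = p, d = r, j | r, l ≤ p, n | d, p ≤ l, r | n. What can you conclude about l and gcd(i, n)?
l | gcd(i, n)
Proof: g = l and g | i, hence l | i. From d = r and n | d, n | r. Since r | n, r = n. p ≤ l and l ≤ p, hence p = l. Because j = p and j | r, p | r. Because p = l, l | r. Since r = n, l | n. l | i, so l | gcd(i, n).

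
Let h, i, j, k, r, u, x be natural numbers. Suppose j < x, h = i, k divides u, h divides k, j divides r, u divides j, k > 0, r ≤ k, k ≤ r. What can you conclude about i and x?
i < x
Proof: h = i and h divides k, therefore i divides k. Because k > 0, i ≤ k. Since r ≤ k and k ≤ r, r = k. j divides r, so j divides k. k divides u and u divides j, hence k divides j. Because j divides k, j = k. j < x, so k < x. i ≤ k, so i < x.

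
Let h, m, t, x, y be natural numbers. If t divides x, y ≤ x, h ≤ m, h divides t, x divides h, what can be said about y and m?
y ≤ m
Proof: h divides t and t divides x, hence h divides x. x divides h, so x = h. Since y ≤ x, y ≤ h. h ≤ m, so y ≤ m.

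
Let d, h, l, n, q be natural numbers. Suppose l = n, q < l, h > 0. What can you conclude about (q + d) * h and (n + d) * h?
(q + d) * h < (n + d) * h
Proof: Since l = n and q < l, q < n. Then q + d < n + d. h > 0, so (q + d) * h < (n + d) * h.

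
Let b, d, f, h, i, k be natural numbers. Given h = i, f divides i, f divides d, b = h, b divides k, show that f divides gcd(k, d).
b = h and h = i, so b = i. Since b divides k, i divides k. Since f divides i, f divides k. f divides d, so f divides gcd(k, d).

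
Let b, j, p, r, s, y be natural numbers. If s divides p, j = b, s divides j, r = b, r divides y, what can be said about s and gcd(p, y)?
s divides gcd(p, y)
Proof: From j = b and s divides j, s divides b. r = b and r divides y, so b divides y. Since s divides b, s divides y. s divides p, so s divides gcd(p, y).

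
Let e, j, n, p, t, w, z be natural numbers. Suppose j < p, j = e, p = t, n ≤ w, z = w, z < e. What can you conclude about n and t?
n < t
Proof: j = e and j < p, therefore e < p. z < e, so z < p. Since z = w, w < p. n ≤ w, so n < p. Because p = t, n < t.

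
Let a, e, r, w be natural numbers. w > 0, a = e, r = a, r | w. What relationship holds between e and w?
e ≤ w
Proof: Because r = a and a = e, r = e. r | w and w > 0, hence r ≤ w. r = e, so e ≤ w.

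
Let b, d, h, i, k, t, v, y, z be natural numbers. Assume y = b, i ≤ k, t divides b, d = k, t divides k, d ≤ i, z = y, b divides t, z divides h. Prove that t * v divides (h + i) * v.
Since z = y and y = b, z = b. Since b divides t and t divides b, b = t. z = b, so z = t. z divides h, so t divides h. From d = k and d ≤ i, k ≤ i. Since i ≤ k, k = i. Because t divides k, t divides i. Since t divides h, t divides h + i. Then t * v divides (h + i) * v.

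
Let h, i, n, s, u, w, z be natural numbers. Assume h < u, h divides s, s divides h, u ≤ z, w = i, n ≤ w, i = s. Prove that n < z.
w = i and i = s, so w = s. s divides h and h divides s, thus s = h. Since w = s, w = h. Since n ≤ w, n ≤ h. h < u and u ≤ z, hence h < z. Since n ≤ h, n < z.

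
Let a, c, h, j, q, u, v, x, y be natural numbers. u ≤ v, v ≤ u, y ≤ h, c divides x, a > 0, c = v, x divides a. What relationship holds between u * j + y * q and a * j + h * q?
u * j + y * q ≤ a * j + h * q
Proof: Since v ≤ u and u ≤ v, v = u. Since c = v, c = u. Since c divides x and x divides a, c divides a. Since a > 0, c ≤ a. c = u, so u ≤ a. By multiplying by a non-negative, u * j ≤ a * j. From y ≤ h, by multiplying by a non-negative, y * q ≤ h * q. u * j ≤ a * j, so u * j + y * q ≤ a * j + h * q.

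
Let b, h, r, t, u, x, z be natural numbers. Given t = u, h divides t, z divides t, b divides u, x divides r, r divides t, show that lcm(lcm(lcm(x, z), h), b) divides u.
x divides r and r divides t, so x divides t. Since z divides t, lcm(x, z) divides t. From h divides t, lcm(lcm(x, z), h) divides t. Because t = u, lcm(lcm(x, z), h) divides u. b divides u, so lcm(lcm(lcm(x, z), h), b) divides u.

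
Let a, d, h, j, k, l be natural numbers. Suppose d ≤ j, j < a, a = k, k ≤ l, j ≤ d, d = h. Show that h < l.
Since j ≤ d and d ≤ j, j = d. Since d = h, j = h. a = k and j < a, thus j < k. k ≤ l, so j < l. Since j = h, h < l.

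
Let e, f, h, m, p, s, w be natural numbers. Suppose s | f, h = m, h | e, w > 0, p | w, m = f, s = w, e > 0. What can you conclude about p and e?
p ≤ e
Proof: From p | w and w > 0, p ≤ w. Because h = m and m = f, h = f. Since h | e, f | e. s | f, so s | e. e > 0, so s ≤ e. From s = w, w ≤ e. Because p ≤ w, p ≤ e.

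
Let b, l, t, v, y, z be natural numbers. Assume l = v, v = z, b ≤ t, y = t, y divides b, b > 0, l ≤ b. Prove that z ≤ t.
l = v and v = z, thus l = z. Since y = t and y divides b, t divides b. b > 0, so t ≤ b. From b ≤ t, b = t. Since l ≤ b, l ≤ t. Since l = z, z ≤ t.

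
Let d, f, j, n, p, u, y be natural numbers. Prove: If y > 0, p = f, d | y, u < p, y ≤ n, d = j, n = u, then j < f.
d = j and d | y, hence j | y. Because y > 0, j ≤ y. From n = u and y ≤ n, y ≤ u. j ≤ y, so j ≤ u. Since p = f and u < p, u < f. j ≤ u, so j < f.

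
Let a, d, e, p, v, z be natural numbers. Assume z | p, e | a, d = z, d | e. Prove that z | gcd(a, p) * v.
Since d | e and e | a, d | a. Since d = z, z | a. z | p, so z | gcd(a, p). Then z | gcd(a, p) * v.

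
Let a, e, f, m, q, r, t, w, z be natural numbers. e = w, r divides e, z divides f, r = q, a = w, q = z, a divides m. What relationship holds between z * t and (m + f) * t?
z * t divides (m + f) * t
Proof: r = q and q = z, hence r = z. From e = w and r divides e, r divides w. Because a = w and a divides m, w divides m. Since r divides w, r divides m. r = z, so z divides m. Because z divides f, z divides m + f. Then z * t divides (m + f) * t.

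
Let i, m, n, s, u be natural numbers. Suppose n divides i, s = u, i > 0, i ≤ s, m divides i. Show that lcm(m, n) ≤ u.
From m divides i and n divides i, lcm(m, n) divides i. Since i > 0, lcm(m, n) ≤ i. s = u and i ≤ s, hence i ≤ u. lcm(m, n) ≤ i, so lcm(m, n) ≤ u.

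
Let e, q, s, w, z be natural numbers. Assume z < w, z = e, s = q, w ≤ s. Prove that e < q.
z = e and z < w, thus e < w. w ≤ s, so e < s. s = q, so e < q.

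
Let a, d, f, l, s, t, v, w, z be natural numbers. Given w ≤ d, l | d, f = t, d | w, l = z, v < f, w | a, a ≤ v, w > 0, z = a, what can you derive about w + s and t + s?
w + s < t + s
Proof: Since d | w and w > 0, d ≤ w. w ≤ d, so d = w. l = z and z = a, therefore l = a. l | d, so a | d. Since d = w, a | w. w | a, so a = w. a ≤ v and v < f, thus a < f. Since f = t, a < t. Since a = w, w < t. Then w + s < t + s.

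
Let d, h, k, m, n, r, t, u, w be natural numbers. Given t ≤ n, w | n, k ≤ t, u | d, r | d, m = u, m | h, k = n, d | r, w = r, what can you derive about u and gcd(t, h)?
u | gcd(t, h)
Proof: From k = n and k ≤ t, n ≤ t. t ≤ n, so n = t. Because r | d and d | r, r = d. w = r, so w = d. Since w | n, d | n. u | d, so u | n. n = t, so u | t. m = u and m | h, therefore u | h. u | t, so u | gcd(t, h).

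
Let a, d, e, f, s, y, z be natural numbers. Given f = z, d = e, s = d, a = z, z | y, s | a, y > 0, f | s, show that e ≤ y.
From s = d and d = e, s = e. Because f = z and f | s, z | s. Because a = z and s | a, s | z. z | s, so z = s. z | y and y > 0, hence z ≤ y. Since z = s, s ≤ y. Since s = e, e ≤ y.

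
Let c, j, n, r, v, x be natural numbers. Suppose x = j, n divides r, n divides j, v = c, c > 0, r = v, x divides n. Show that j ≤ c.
Since r = v and v = c, r = c. Because x = j and x divides n, j divides n. Since n divides j, n = j. Since n divides r, j divides r. r = c, so j divides c. c > 0, so j ≤ c.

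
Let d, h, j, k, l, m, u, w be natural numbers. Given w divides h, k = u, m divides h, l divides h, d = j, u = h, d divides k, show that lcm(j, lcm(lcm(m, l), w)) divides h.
From k = u and u = h, k = h. d = j and d divides k, so j divides k. Since k = h, j divides h. m divides h and l divides h, thus lcm(m, l) divides h. Because w divides h, lcm(lcm(m, l), w) divides h. Since j divides h, lcm(j, lcm(lcm(m, l), w)) divides h.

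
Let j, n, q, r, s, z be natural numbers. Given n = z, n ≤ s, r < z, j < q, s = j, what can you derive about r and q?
r < q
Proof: s = j and n ≤ s, so n ≤ j. Since n = z, z ≤ j. From r < z, r < j. Because j < q, r < q.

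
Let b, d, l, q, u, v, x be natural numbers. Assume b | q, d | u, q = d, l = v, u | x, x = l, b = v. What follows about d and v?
d = v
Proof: Because b = v and b | q, v | q. q = d, so v | d. x = l and u | x, hence u | l. Because d | u, d | l. Since l = v, d | v. Since v | d, v = d. Then d = v.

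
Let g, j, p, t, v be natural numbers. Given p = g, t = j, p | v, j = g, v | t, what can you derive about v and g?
v = g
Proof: t = j and v | t, hence v | j. Since j = g, v | g. Because p = g and p | v, g | v. v | g, so v = g.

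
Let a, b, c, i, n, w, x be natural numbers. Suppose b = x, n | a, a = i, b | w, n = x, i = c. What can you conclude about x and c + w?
x | c + w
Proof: a = i and i = c, thus a = c. n | a, so n | c. From n = x, x | c. b = x and b | w, so x | w. From x | c, x | c + w.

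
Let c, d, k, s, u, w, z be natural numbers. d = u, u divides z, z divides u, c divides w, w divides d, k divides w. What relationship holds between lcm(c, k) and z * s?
lcm(c, k) divides z * s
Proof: c divides w and k divides w, hence lcm(c, k) divides w. u divides z and z divides u, hence u = z. d = u, so d = z. Since w divides d, w divides z. lcm(c, k) divides w, so lcm(c, k) divides z. Then lcm(c, k) divides z * s.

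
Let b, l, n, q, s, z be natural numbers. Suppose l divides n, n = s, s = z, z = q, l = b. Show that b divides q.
n = s and s = z, thus n = z. Since l divides n, l divides z. z = q, so l divides q. l = b, so b divides q.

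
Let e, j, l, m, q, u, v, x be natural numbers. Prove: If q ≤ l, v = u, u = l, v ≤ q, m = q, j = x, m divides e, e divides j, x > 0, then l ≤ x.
v = u and u = l, thus v = l. From v ≤ q, l ≤ q. q ≤ l, so q = l. m divides e and e divides j, hence m divides j. Because j = x, m divides x. m = q, so q divides x. Since q = l, l divides x. Because x > 0, l ≤ x.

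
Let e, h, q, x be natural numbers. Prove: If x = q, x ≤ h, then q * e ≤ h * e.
Because x = q and x ≤ h, q ≤ h. By multiplying by a non-negative, q * e ≤ h * e.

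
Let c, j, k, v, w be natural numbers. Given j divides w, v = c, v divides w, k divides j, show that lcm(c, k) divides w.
From v = c and v divides w, c divides w. Since k divides j and j divides w, k divides w. Since c divides w, lcm(c, k) divides w.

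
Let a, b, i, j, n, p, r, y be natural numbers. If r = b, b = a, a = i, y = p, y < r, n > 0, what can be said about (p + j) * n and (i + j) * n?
(p + j) * n < (i + j) * n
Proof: Since r = b and b = a, r = a. a = i, so r = i. y = p and y < r, so p < r. r = i, so p < i. Then p + j < i + j. Since n > 0, (p + j) * n < (i + j) * n.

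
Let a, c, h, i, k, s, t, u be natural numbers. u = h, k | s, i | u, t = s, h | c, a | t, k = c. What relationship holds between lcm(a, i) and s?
lcm(a, i) | s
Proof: Since t = s and a | t, a | s. u = h and i | u, so i | h. h | c, so i | c. From k = c and k | s, c | s. i | c, so i | s. a | s, so lcm(a, i) | s.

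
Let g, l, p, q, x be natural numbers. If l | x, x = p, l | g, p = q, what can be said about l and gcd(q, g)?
l | gcd(q, g)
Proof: x = p and p = q, hence x = q. l | x, so l | q. Since l | g, l | gcd(q, g).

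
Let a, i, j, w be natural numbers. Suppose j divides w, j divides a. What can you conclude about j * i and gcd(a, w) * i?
j * i divides gcd(a, w) * i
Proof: Since j divides a and j divides w, j divides gcd(a, w). Then j * i divides gcd(a, w) * i.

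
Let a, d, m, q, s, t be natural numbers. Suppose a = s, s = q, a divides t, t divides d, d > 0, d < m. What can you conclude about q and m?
q < m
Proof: Since a = s and s = q, a = q. a divides t and t divides d, thus a divides d. Since a = q, q divides d. Because d > 0, q ≤ d. Since d < m, q < m.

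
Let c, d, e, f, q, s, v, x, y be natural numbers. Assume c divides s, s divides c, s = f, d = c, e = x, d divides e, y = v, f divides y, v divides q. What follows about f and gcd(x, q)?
f divides gcd(x, q)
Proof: c divides s and s divides c, so c = s. s = f, so c = f. From e = x and d divides e, d divides x. d = c, so c divides x. Since c = f, f divides x. Because y = v and f divides y, f divides v. Since v divides q, f divides q. Since f divides x, f divides gcd(x, q).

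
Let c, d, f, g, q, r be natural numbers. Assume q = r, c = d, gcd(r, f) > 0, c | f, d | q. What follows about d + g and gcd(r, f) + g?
d + g ≤ gcd(r, f) + g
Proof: q = r and d | q, hence d | r. c = d and c | f, so d | f. d | r, so d | gcd(r, f). Since gcd(r, f) > 0, d ≤ gcd(r, f). Then d + g ≤ gcd(r, f) + g.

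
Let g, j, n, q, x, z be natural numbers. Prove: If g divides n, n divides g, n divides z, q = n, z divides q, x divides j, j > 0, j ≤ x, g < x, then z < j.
Because g divides n and n divides g, g = n. q = n and z divides q, hence z divides n. n divides z, so n = z. g = n, so g = z. Since x divides j and j > 0, x ≤ j. j ≤ x, so x = j. g < x, so g < j. Since g = z, z < j.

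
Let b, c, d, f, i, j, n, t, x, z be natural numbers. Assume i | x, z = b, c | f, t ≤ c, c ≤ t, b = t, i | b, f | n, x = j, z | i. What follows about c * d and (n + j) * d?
c * d | (n + j) * d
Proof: From c | f and f | n, c | n. z = b and z | i, so b | i. i | b, so i = b. b = t, so i = t. Since t ≤ c and c ≤ t, t = c. i = t, so i = c. x = j and i | x, thus i | j. i = c, so c | j. Since c | n, c | n + j. Then c * d | (n + j) * d.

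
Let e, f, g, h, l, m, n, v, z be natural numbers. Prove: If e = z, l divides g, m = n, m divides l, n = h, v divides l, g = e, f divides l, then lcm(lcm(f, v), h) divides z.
Because f divides l and v divides l, lcm(f, v) divides l. Since m = n and n = h, m = h. Since m divides l, h divides l. Since lcm(f, v) divides l, lcm(lcm(f, v), h) divides l. Because g = e and l divides g, l divides e. Since e = z, l divides z. Since lcm(lcm(f, v), h) divides l, lcm(lcm(f, v), h) divides z.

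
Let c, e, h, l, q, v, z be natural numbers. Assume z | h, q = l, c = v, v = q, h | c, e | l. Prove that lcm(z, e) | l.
c = v and v = q, therefore c = q. Since h | c, h | q. Since q = l, h | l. z | h, so z | l. Since e | l, lcm(z, e) | l.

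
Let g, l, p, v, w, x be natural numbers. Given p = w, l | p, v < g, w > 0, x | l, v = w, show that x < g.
p = w and l | p, therefore l | w. From x | l, x | w. w > 0, so x ≤ w. From v = w and v < g, w < g. x ≤ w, so x < g.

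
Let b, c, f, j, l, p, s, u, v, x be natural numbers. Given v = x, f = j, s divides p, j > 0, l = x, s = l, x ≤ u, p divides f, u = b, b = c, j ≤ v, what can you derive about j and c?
j ≤ c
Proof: Since u = b and b = c, u = c. f = j and p divides f, hence p divides j. s divides p, so s divides j. s = l, so l divides j. Because l = x, x divides j. Since j > 0, x ≤ j. v = x and j ≤ v, thus j ≤ x. Since x ≤ j, x = j. x ≤ u, so j ≤ u. From u = c, j ≤ c.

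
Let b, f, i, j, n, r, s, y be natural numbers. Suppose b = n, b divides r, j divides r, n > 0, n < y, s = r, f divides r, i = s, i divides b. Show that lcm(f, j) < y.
From i = s and i divides b, s divides b. From s = r, r divides b. From b divides r, r = b. f divides r and j divides r, so lcm(f, j) divides r. r = b, so lcm(f, j) divides b. Since b = n, lcm(f, j) divides n. n > 0, so lcm(f, j) ≤ n. Since n < y, lcm(f, j) < y.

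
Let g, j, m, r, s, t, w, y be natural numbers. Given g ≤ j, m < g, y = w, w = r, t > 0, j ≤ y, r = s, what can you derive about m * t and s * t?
m * t < s * t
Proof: w = r and r = s, therefore w = s. Since y = w, y = s. Since m < g and g ≤ j, m < j. Since j ≤ y, m < y. y = s, so m < s. Since t > 0, by multiplying by a positive, m * t < s * t.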